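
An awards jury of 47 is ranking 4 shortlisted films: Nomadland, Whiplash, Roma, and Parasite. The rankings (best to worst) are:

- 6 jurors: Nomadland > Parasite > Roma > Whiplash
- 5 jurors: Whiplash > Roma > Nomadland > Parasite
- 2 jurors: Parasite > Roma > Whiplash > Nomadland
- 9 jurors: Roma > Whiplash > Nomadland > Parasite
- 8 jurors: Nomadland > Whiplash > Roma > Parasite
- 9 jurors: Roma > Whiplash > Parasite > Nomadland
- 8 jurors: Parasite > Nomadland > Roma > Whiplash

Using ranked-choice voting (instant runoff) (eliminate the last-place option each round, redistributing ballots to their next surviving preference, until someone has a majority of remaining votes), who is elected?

Round 1: Nomadland 14, Whiplash 5, Roma 18, Parasite 10. Eliminate Whiplash.
Round 2: Nomadland 14, Roma 23, Parasite 10. Eliminate Parasite.
Round 3: Nomadland 22, Roma 25. Roma has a majority.

Roma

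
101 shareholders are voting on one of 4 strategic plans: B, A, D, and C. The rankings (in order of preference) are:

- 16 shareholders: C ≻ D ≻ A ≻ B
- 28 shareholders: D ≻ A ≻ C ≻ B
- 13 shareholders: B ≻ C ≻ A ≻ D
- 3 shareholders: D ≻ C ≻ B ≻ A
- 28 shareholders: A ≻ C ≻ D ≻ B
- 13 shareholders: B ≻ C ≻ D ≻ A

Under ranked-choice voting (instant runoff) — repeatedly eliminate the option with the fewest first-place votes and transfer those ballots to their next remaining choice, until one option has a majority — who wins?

Round 1: B 26, A 28, D 31, C 16. Eliminate C.
Round 2: B 26, A 28, D 47. Eliminate B.
Round 3: A 41, D 60. D has a majority.

D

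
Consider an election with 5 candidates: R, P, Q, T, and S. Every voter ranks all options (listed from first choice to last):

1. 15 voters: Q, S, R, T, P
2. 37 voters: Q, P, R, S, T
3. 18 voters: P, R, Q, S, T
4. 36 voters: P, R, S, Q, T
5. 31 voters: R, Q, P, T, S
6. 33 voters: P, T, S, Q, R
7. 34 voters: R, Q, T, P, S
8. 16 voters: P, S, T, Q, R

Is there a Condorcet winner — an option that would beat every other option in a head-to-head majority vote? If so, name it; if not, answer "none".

Checking pairwise contests:
P beats R 140–80.
Q beats P 117–103.
R beats Q 119–101.
R beats T 171–49.
R beats S 156–64.
Every option loses at least one head-to-head, so there is no Condorcet winner.

none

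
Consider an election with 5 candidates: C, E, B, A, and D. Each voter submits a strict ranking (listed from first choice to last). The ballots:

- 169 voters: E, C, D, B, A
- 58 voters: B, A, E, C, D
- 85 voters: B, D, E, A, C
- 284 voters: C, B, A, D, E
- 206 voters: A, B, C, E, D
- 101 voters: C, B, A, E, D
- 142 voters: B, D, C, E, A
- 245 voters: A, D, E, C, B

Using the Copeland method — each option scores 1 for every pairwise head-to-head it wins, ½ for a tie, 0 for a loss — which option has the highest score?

C: beats E, B, A, and D → score 4.
E: loses to C, B, A, and D → score 0.
B: beats E, A, and D; loses to C → score 3.
A: beats E and D; loses to C and B → score 2.
D: beats E; loses to C, B, and A → score 1.
C has the best pairwise record.

C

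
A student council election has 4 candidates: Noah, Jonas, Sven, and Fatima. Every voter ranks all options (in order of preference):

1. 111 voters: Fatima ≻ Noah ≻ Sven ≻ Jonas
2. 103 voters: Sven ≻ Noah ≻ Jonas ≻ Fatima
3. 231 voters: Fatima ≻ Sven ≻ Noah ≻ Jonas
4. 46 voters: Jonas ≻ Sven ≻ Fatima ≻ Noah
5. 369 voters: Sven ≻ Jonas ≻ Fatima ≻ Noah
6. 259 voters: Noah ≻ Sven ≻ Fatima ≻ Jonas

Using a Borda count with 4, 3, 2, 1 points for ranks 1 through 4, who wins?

Noah: 111·3 + 103·3 + 231·2 + 46·1 + 369·1 + 259·4 = 2555
Jonas: 111·1 + 103·2 + 231·1 + 46·4 + 369·3 + 259·1 = 2098
Sven: 111·2 + 103·4 + 231·3 + 46·3 + 369·4 + 259·3 = 3718
Fatima: 111·4 + 103·1 + 231·4 + 46·2 + 369·2 + 259·2 = 2819
Sven has the highest Borda score (3718).

Sven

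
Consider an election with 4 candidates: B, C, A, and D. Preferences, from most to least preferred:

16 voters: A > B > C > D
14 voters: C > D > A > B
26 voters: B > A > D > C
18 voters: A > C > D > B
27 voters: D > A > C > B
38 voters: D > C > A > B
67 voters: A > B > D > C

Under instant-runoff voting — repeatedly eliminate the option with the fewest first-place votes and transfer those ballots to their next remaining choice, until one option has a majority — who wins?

A

Round 1: B 26, C 14, A 101, D 65. Eliminate C.
Round 2: B 26, A 101, D 79. Eliminate B.
Round 3: A 127, D 79. A has a majority.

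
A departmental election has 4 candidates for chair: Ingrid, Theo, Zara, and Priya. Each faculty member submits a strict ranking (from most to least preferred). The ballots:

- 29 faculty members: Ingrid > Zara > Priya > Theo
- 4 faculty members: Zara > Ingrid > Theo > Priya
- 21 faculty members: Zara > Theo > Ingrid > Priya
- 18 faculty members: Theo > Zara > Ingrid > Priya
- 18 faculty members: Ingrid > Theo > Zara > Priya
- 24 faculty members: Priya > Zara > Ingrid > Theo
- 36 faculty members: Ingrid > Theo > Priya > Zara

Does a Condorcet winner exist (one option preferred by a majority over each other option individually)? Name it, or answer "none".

Ingrid

Ingrid vs Theo: 111–39 for Ingrid.
Ingrid vs Zara: 83–67 for Ingrid.
Ingrid vs Priya: 126–24 for Ingrid.
Ingrid beats every other option head-to-head.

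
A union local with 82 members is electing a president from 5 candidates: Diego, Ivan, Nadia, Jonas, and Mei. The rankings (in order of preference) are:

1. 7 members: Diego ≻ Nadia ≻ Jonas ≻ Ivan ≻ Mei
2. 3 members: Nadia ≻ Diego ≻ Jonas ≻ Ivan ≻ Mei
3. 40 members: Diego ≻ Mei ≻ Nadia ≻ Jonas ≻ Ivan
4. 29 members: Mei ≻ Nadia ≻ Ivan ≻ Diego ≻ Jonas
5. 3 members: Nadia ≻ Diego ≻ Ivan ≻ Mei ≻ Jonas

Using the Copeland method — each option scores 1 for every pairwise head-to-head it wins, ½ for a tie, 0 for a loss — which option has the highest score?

Diego

Diego: beats Ivan, Nadia, Jonas, and Mei → score 4.
Ivan: loses to Diego, Nadia, Jonas, and Mei → score 0.
Nadia: beats Ivan and Jonas; loses to Diego and Mei → score 2.
Jonas: beats Ivan; loses to Diego, Nadia, and Mei → score 1.
Mei: beats Ivan, Nadia, and Jonas; loses to Diego → score 3.
Diego has the best pairwise record.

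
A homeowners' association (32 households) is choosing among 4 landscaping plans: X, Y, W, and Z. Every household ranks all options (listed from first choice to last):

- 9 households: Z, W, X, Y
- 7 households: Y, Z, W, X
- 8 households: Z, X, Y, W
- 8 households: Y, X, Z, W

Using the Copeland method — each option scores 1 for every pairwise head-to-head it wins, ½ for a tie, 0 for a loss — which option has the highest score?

Z

X: beats Y; ties W; loses to Z → score 1.5.
Y: beats W; loses to X and Z → score 1.
W: ties X; loses to Y and Z → score 0.5.
Z: beats X, Y, and W → score 3.
Z has the best pairwise record.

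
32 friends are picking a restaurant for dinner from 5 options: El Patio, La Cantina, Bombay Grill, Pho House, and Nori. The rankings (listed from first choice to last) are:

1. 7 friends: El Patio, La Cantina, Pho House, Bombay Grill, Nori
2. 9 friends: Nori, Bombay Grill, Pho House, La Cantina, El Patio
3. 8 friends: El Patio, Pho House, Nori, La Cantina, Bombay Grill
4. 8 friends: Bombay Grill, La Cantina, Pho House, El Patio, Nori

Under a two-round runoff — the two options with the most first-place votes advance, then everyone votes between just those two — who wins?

Round 1 first-place votes: El Patio 15, La Cantina 0, Bombay Grill 8, Pho House 0, Nori 9.
El Patio and Nori advance.
Runoff: El Patio is preferred to Nori by 23 voters; Nori by 9.
El Patio wins the runoff.

El Patio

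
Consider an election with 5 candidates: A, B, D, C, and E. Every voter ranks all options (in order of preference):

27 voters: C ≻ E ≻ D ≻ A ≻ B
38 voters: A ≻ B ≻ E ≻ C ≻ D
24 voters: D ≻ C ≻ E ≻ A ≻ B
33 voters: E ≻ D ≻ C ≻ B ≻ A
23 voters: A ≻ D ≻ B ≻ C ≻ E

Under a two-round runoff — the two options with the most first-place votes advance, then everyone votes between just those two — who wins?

Round 1 first-place votes: A 61, B 0, D 24, C 27, E 33.
A and E advance.
Runoff: A is preferred to E by 61 voters; E by 84.
E wins the runoff.

E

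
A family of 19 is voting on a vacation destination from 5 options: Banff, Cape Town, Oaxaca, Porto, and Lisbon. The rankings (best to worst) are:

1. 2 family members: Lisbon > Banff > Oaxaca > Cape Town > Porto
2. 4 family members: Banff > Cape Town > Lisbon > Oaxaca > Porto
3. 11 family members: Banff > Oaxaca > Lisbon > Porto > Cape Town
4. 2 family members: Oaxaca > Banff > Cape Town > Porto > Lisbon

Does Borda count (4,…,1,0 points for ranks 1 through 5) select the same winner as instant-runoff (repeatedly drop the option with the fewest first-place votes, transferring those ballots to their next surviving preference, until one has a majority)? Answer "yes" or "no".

yes

Borda — scores: Banff 72, Cape Town 18, Oaxaca 49, Porto 13, Lisbon 38. Winner: Banff.
Instant-runoff — R1 Banff 15, Cape Town 0, Oaxaca 2, Porto 0, Lisbon 2 (Banff winner). Winner: Banff.
The two methods agree.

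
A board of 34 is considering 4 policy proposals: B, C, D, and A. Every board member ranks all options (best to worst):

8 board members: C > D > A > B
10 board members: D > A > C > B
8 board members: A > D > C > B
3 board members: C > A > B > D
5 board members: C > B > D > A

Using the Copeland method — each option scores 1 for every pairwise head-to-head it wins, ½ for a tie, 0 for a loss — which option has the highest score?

B: loses to C, D, and A → score 0.
C: beats B; loses to D and A → score 1.
D: beats B, C, and A → score 3.
A: beats B and C; loses to D → score 2.
D has the best pairwise record.

D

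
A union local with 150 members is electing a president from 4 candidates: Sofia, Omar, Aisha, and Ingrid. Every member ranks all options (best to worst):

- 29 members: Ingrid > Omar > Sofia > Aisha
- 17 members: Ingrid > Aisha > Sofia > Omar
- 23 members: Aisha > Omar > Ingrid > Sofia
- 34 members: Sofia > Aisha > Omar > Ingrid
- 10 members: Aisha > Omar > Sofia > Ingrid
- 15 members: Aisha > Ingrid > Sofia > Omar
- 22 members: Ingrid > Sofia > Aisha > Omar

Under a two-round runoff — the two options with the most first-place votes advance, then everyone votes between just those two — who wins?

Aisha

Round 1 first-place votes: Sofia 34, Omar 0, Aisha 48, Ingrid 68.
Ingrid and Aisha advance.
Runoff: Ingrid is preferred to Aisha by 68 voters; Aisha by 82.
Aisha wins the runoff.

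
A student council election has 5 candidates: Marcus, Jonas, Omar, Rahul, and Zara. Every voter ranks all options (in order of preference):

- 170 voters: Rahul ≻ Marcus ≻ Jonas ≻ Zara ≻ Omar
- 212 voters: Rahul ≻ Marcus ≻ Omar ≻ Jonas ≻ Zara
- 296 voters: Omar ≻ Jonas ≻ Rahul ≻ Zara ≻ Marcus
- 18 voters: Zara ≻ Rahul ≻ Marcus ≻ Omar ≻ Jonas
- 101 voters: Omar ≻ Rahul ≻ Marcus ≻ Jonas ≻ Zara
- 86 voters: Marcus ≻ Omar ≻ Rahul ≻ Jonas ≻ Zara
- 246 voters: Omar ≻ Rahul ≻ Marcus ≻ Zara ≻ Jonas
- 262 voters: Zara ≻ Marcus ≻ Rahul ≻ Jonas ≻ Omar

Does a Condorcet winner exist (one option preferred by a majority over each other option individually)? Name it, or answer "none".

none

Checking pairwise contests:
Rahul beats Marcus 1043–348.
Marcus beats Jonas 1095–296.
Marcus beats Omar 748–643.
Omar beats Rahul 729–662.
Marcus beats Zara 815–576.
Every option loses at least one head-to-head, so there is no Condorcet winner.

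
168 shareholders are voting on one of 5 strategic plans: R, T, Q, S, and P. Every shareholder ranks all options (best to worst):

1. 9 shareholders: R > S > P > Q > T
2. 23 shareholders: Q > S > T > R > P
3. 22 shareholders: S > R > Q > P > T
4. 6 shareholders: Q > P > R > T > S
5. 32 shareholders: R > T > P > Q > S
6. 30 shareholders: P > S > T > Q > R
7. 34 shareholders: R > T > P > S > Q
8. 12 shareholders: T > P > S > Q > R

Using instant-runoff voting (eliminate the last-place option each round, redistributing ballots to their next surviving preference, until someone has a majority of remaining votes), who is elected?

R

Round 1: R 75, T 12, Q 29, S 22, P 30. Eliminate T.
Round 2: R 75, Q 29, S 22, P 42. Eliminate S.
Round 3: R 97, Q 29, P 42. R has a majority.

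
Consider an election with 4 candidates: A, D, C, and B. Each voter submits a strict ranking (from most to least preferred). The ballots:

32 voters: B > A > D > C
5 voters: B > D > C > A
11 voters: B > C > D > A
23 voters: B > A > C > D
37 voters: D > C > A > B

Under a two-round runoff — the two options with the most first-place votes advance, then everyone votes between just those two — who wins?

Round 1 first-place votes: A 0, D 37, C 0, B 71.
B and D advance.
Runoff: B is preferred to D by 71 voters; D by 37.
B wins the runoff.

B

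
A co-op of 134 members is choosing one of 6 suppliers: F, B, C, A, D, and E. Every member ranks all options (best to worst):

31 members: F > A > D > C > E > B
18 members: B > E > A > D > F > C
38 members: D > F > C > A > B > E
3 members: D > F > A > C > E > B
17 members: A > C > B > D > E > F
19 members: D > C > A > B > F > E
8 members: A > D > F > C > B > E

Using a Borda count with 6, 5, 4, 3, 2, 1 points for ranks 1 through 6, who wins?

D

F: 31·6 + 18·2 + 38·5 + 3·5 + 17·1 + 19·2 + 8·4 = 514
B: 31·1 + 18·6 + 38·2 + 3·1 + 17·4 + 19·3 + 8·2 = 359
C: 31·3 + 18·1 + 38·4 + 3·3 + 17·5 + 19·5 + 8·3 = 476
A: 31·5 + 18·4 + 38·3 + 3·4 + 17·6 + 19·4 + 8·6 = 579
D: 31·4 + 18·3 + 38·6 + 3·6 + 17·3 + 19·6 + 8·5 = 629
E: 31·2 + 18·5 + 38·1 + 3·2 + 17·2 + 19·1 + 8·1 = 257
D has the highest Borda score (629).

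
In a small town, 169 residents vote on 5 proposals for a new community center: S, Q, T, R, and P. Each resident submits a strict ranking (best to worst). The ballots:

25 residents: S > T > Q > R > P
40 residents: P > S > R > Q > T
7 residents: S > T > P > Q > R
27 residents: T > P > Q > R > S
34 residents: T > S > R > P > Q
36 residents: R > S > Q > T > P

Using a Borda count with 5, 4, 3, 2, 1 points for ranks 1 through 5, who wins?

S: 25·5 + 40·4 + 7·5 + 27·1 + 34·4 + 36·4 = 627
Q: 25·3 + 40·2 + 7·2 + 27·3 + 34·1 + 36·3 = 392
T: 25·4 + 40·1 + 7·4 + 27·5 + 34·5 + 36·2 = 545
R: 25·2 + 40·3 + 7·1 + 27·2 + 34·3 + 36·5 = 513
P: 25·1 + 40·5 + 7·3 + 27·4 + 34·2 + 36·1 = 458
S has the highest Borda score (627).

S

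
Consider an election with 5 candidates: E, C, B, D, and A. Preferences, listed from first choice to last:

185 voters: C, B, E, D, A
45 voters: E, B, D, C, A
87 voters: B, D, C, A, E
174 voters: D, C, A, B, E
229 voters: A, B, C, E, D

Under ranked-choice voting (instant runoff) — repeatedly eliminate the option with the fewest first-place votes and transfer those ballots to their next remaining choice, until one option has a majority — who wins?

Round 1: E 45, C 185, B 87, D 174, A 229. Eliminate E.
Round 2: C 185, B 132, D 174, A 229. Eliminate B.
Round 3: C 185, D 306, A 229. Eliminate C.
Round 4: D 491, A 229. D has a majority.

D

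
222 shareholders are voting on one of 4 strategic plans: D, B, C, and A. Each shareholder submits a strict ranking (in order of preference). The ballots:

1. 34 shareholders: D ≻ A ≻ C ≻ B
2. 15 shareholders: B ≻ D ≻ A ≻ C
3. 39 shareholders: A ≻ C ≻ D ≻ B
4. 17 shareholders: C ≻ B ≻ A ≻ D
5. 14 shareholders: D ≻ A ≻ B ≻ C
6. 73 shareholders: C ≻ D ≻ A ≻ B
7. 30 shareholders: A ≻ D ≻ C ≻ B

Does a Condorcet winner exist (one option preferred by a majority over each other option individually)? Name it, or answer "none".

none

Checking pairwise contests:
C beats D 129–93.
D beats B 190–32.
A beats C 132–90.
D beats A 136–86.
Every option loses at least one head-to-head, so there is no Condorcet winner.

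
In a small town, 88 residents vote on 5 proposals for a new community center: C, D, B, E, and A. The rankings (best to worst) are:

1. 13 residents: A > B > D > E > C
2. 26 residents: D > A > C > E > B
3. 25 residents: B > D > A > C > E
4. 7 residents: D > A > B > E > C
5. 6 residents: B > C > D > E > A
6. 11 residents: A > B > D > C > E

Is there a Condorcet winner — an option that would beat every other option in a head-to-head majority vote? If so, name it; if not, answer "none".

none

Checking pairwise contests:
D beats C 82–6.
B beats D 55–33.
A beats B 57–31.
C beats E 68–20.
D beats A 64–24.
Every option loses at least one head-to-head, so there is no Condorcet winner.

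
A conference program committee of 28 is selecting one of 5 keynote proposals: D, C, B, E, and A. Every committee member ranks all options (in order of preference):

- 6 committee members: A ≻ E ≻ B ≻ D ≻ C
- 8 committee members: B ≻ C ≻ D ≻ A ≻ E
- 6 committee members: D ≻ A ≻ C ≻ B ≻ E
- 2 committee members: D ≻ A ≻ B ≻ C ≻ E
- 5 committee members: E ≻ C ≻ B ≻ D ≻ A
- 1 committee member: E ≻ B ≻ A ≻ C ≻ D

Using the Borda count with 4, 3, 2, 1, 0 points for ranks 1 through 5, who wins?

D: 6·1 + 8·2 + 6·4 + 2·4 + 5·1 + 1·0 = 59
C: 6·0 + 8·3 + 6·2 + 2·1 + 5·3 + 1·1 = 54
B: 6·2 + 8·4 + 6·1 + 2·2 + 5·2 + 1·3 = 67
E: 6·3 + 8·0 + 6·0 + 2·0 + 5·4 + 1·4 = 42
A: 6·4 + 8·1 + 6·3 + 2·3 + 5·0 + 1·2 = 58
B has the highest Borda score (67).

B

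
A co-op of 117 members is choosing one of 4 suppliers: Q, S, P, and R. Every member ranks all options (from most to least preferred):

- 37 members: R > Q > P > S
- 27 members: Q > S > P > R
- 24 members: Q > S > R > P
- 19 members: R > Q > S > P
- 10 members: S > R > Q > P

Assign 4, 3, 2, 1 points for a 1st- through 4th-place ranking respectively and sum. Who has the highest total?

Q: 37·3 + 27·4 + 24·4 + 19·3 + 10·2 = 392
S: 37·1 + 27·3 + 24·3 + 19·2 + 10·4 = 268
P: 37·2 + 27·2 + 24·1 + 19·1 + 10·1 = 181
R: 37·4 + 27·1 + 24·2 + 19·4 + 10·3 = 329
Q has the highest Borda score (392).

Q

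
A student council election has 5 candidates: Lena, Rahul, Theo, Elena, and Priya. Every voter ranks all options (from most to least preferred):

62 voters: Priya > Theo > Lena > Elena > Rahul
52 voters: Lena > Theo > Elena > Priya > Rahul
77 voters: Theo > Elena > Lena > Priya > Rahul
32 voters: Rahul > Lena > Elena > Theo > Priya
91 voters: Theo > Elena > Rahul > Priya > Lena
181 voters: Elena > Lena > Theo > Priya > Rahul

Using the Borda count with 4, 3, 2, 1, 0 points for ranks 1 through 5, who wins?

Elena

Lena: 62·2 + 52·4 + 77·2 + 32·3 + 91·0 + 181·3 = 1125
Rahul: 62·0 + 52·0 + 77·0 + 32·4 + 91·2 + 181·0 = 310
Theo: 62·3 + 52·3 + 77·4 + 32·1 + 91·4 + 181·2 = 1408
Elena: 62·1 + 52·2 + 77·3 + 32·2 + 91·3 + 181·4 = 1458
Priya: 62·4 + 52·1 + 77·1 + 32·0 + 91·1 + 181·1 = 649
Elena has the highest Borda score (1458).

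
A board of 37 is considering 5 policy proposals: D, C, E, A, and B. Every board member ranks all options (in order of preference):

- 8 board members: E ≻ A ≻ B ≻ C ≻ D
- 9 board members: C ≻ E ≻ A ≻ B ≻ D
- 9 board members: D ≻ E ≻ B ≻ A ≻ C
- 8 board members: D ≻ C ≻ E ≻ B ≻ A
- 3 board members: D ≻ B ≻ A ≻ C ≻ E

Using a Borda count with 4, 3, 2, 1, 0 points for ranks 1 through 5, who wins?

D: 8·0 + 9·0 + 9·4 + 8·4 + 3·4 = 80
C: 8·1 + 9·4 + 9·0 + 8·3 + 3·1 = 71
E: 8·4 + 9·3 + 9·3 + 8·2 + 3·0 = 102
A: 8·3 + 9·2 + 9·1 + 8·0 + 3·2 = 57
B: 8·2 + 9·1 + 9·2 + 8·1 + 3·3 = 60
E has the highest Borda score (102).

E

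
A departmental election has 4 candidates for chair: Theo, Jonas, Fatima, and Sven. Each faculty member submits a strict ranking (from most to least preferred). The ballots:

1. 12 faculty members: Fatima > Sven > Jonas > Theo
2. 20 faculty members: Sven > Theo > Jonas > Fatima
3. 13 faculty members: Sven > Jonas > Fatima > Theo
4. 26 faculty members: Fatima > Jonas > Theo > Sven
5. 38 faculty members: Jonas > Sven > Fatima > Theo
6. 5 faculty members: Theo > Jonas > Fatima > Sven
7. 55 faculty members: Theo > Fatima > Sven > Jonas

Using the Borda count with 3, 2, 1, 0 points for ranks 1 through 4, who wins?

Fatima

Theo: 12·0 + 20·2 + 13·0 + 26·1 + 38·0 + 5·3 + 55·3 = 246
Jonas: 12·1 + 20·1 + 13·2 + 26·2 + 38·3 + 5·2 + 55·0 = 234
Fatima: 12·3 + 20·0 + 13·1 + 26·3 + 38·1 + 5·1 + 55·2 = 280
Sven: 12·2 + 20·3 + 13·3 + 26·0 + 38·2 + 5·0 + 55·1 = 254
Fatima has the highest Borda score (280).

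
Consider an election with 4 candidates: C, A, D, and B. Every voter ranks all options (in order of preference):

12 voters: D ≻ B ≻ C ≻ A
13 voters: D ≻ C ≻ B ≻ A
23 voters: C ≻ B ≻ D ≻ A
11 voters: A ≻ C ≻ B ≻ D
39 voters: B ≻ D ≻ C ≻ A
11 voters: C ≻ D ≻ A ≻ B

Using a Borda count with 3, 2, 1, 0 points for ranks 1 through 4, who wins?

B

C: 12·1 + 13·2 + 23·3 + 11·2 + 39·1 + 11·3 = 201
A: 12·0 + 13·0 + 23·0 + 11·3 + 39·0 + 11·1 = 44
D: 12·3 + 13·3 + 23·1 + 11·0 + 39·2 + 11·2 = 198
B: 12·2 + 13·1 + 23·2 + 11·1 + 39·3 + 11·0 = 211
B has the highest Borda score (211).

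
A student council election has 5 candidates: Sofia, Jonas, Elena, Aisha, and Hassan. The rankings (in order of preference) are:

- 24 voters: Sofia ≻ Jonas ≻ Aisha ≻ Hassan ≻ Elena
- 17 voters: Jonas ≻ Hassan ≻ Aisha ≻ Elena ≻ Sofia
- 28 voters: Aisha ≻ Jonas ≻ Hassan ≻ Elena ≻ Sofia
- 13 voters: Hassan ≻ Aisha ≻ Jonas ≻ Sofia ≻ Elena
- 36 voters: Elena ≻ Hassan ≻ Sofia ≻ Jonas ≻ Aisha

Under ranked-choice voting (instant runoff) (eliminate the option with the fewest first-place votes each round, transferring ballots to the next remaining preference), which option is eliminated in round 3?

Round 1: Sofia 24, Jonas 17, Elena 36, Aisha 28, Hassan 13. Eliminate Hassan.
Round 2: Sofia 24, Jonas 17, Elena 36, Aisha 41. Eliminate Jonas.
Round 3: Sofia 24, Elena 36, Aisha 58. Eliminate Sofia.

Sofia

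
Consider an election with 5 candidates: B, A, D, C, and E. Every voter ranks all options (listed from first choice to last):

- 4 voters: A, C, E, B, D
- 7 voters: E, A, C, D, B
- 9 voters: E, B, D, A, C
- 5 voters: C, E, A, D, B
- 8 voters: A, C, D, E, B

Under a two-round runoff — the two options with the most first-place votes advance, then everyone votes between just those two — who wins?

E

Round 1 first-place votes: B 0, A 12, D 0, C 5, E 16.
E and A advance.
Runoff: E is preferred to A by 21 voters; A by 12.
E wins the runoff.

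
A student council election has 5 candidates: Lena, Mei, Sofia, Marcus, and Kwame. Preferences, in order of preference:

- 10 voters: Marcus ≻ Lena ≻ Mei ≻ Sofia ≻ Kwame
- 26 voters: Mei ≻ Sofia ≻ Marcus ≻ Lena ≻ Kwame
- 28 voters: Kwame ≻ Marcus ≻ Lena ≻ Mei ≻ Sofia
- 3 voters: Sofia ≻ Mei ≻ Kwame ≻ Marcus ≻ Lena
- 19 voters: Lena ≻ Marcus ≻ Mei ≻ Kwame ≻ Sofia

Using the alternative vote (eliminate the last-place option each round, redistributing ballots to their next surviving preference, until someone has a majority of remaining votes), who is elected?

Round 1: Lena 19, Mei 26, Sofia 3, Marcus 10, Kwame 28. Eliminate Sofia.
Round 2: Lena 19, Mei 29, Marcus 10, Kwame 28. Eliminate Marcus.
Round 3: Lena 29, Mei 29, Kwame 28. Eliminate Kwame.
Round 4: Lena 57, Mei 29. Lena has a majority.

Lena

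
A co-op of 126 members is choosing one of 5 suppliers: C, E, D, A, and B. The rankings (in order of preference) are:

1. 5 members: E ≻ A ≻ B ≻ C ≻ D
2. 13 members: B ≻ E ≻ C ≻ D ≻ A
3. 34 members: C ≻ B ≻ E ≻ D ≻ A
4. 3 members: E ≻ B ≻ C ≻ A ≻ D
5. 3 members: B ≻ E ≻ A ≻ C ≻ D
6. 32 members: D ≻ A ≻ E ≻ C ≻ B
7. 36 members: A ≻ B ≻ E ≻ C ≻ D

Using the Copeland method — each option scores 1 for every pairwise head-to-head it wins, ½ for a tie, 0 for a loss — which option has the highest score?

A

C: beats D and B; loses to E and A → score 2.
E: beats C and D; loses to A and B → score 2.
D: beats A; loses to C, E, and B → score 1.
A: beats C, E, and B; loses to D → score 3.
B: beats E and D; loses to C and A → score 2.
A has the best pairwise record.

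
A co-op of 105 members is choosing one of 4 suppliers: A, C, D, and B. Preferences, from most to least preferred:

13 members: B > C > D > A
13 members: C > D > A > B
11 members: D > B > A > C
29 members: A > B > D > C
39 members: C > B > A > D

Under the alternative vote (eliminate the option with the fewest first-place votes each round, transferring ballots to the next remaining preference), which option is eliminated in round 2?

B

Round 1: A 29, C 52, D 11, B 13. Eliminate D.
Round 2: A 29, C 52, B 24. Eliminate B.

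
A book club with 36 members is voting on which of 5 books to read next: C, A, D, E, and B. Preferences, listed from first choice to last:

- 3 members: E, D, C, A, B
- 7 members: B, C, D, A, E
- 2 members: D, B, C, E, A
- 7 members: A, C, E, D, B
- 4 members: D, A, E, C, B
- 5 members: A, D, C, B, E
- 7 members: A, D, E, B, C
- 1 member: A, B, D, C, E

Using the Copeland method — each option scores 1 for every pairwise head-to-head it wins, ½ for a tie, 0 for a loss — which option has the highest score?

A

C: beats E and B; loses to A and D → score 2.
A: beats C, D, E, and B → score 4.
D: beats C, E, and B; loses to A → score 3.
E: beats B; loses to C, A, and D → score 1.
B: loses to C, A, D, and E → score 0.
A has the best pairwise record.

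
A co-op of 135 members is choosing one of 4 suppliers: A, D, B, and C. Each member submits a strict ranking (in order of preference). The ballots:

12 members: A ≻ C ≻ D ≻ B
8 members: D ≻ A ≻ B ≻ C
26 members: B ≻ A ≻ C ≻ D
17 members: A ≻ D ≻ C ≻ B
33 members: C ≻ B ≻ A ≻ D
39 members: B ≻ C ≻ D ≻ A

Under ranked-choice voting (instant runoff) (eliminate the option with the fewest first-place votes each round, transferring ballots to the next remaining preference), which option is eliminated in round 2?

Round 1: A 29, D 8, B 65, C 33. Eliminate D.
Round 2: A 37, B 65, C 33. Eliminate C.

C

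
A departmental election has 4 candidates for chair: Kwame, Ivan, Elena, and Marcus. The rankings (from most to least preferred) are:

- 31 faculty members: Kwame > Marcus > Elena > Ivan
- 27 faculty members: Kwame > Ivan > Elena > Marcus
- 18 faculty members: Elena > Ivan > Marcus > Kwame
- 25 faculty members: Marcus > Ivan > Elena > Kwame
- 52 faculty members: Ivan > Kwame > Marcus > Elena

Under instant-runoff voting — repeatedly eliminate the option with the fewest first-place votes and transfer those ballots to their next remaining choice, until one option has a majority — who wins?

Round 1: Kwame 58, Ivan 52, Elena 18, Marcus 25. Eliminate Elena.
Round 2: Kwame 58, Ivan 70, Marcus 25. Eliminate Marcus.
Round 3: Kwame 58, Ivan 95. Ivan has a majority.

Ivan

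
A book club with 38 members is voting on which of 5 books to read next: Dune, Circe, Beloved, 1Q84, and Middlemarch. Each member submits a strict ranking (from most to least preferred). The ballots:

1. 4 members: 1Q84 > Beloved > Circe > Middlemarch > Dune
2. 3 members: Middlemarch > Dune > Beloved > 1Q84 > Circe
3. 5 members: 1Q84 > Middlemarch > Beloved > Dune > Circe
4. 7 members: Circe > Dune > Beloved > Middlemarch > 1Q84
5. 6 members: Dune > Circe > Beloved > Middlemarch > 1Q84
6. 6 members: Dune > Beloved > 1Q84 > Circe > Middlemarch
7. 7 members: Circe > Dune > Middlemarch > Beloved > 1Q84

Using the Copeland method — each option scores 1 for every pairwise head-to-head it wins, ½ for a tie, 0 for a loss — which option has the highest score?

Dune: beats Circe, Beloved, 1Q84, and Middlemarch → score 4.
Circe: beats Beloved, 1Q84, and Middlemarch; loses to Dune → score 3.
Beloved: beats 1Q84 and Middlemarch; loses to Dune and Circe → score 2.
1Q84: loses to Dune, Circe, Beloved, and Middlemarch → score 0.
Middlemarch: beats 1Q84; loses to Dune, Circe, and Beloved → score 1.
Dune has the best pairwise record.

Dune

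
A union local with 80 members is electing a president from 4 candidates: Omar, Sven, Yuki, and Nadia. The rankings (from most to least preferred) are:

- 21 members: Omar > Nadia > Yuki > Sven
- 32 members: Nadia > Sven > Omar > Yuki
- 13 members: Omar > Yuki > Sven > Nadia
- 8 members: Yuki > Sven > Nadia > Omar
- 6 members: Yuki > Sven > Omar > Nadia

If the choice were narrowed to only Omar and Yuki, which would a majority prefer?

Voters preferring Omar to Yuki: 66; preferring Yuki to Omar: 14.
Omar wins the head-to-head.

Omar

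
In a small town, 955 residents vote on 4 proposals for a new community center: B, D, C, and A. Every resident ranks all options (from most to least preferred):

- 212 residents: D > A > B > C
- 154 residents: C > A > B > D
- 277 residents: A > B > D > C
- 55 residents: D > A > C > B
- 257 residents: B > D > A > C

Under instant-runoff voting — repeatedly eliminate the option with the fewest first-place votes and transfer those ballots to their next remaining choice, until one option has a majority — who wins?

Round 1: B 257, D 267, C 154, A 277. Eliminate C.
Round 2: B 257, D 267, A 431. Eliminate B.
Round 3: D 524, A 431. D has a majority.

D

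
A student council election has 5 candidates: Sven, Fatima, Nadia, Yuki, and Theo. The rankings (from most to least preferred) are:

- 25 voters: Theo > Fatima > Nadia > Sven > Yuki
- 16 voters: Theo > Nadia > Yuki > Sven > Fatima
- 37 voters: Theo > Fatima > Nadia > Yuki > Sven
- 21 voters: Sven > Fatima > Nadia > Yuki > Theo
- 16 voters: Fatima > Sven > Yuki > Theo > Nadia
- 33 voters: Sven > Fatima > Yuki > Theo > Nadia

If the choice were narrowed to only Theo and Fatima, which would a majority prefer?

Voters preferring Theo to Fatima: 78; preferring Fatima to Theo: 70.
Theo wins the head-to-head.

Theo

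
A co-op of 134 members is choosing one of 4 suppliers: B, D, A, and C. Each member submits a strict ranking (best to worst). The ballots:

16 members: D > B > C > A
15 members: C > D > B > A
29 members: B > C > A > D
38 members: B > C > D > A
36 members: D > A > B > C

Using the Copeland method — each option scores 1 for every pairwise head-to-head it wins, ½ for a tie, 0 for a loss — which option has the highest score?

B: beats A and C; ties D → score 2.5.
D: beats A; ties B; loses to C → score 1.5.
A: loses to B, D, and C → score 0.
C: beats D and A; loses to B → score 2.
B has the best pairwise record.

B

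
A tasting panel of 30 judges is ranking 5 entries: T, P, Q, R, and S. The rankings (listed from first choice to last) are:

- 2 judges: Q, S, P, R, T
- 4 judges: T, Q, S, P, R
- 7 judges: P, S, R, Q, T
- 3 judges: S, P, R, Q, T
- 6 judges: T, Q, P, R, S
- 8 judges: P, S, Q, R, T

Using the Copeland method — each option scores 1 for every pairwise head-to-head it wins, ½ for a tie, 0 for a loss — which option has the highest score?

P

T: loses to P, Q, R, and S → score 0.
P: beats T, Q, R, and S → score 4.
Q: beats T and R; loses to P and S → score 2.
R: beats T; loses to P, Q, and S → score 1.
S: beats T, Q, and R; loses to P → score 3.
P has the best pairwise record.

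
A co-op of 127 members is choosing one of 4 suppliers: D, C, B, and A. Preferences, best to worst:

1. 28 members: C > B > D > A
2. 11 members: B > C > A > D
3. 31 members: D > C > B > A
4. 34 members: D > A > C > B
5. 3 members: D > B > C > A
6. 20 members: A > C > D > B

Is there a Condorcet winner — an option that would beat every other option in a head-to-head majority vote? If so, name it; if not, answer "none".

D

D vs C: 68–59 for D.
D vs B: 88–39 for D.
D vs A: 96–31 for D.
D beats every other option head-to-head.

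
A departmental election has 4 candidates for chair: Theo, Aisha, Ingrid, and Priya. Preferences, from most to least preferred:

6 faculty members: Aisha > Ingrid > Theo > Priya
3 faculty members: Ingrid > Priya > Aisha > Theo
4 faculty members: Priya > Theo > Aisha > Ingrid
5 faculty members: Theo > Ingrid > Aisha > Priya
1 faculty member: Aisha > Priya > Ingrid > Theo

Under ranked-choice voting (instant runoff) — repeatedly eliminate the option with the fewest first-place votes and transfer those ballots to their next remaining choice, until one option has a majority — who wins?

Round 1: Theo 5, Aisha 7, Ingrid 3, Priya 4. Eliminate Ingrid.
Round 2: Theo 5, Aisha 7, Priya 7. Eliminate Theo.
Round 3: Aisha 12, Priya 7. Aisha has a majority.

Aisha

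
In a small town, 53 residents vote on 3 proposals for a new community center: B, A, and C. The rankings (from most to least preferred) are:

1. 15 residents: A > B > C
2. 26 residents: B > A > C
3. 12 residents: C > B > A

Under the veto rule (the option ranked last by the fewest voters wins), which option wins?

B

Last-place votes: B 0, A 12, C 41.
B is ranked last by the fewest voters, so B wins.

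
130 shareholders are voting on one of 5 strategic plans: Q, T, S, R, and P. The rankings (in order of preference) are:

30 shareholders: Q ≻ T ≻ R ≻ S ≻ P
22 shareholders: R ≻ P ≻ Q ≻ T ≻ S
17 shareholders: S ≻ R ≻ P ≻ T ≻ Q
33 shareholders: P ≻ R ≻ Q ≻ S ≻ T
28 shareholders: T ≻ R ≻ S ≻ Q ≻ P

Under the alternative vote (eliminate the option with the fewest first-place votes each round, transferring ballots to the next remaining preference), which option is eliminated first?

S

Round 1: Q 30, T 28, S 17, R 22, P 33. Eliminate S.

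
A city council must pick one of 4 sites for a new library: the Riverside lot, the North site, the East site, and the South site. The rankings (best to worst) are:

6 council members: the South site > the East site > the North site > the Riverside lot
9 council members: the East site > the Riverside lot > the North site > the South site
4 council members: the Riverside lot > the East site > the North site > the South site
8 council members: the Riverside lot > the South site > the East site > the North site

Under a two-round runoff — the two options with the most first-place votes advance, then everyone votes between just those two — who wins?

the East site

Round 1 first-place votes: the Riverside lot 12, the North site 0, the East site 9, the South site 6.
the Riverside lot and the East site advance.
Runoff: the Riverside lot is preferred to the East site by 12 voters; the East site by 15.
the East site wins the runoff.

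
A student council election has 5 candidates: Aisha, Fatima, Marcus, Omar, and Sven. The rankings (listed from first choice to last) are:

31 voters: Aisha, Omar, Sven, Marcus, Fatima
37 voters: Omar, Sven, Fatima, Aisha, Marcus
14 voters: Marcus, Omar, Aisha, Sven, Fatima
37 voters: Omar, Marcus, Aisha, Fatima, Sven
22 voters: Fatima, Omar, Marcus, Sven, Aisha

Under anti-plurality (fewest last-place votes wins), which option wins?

Omar

Last-place votes: Aisha 22, Fatima 45, Marcus 37, Omar 0, Sven 37.
Omar is ranked last by the fewest voters, so Omar wins.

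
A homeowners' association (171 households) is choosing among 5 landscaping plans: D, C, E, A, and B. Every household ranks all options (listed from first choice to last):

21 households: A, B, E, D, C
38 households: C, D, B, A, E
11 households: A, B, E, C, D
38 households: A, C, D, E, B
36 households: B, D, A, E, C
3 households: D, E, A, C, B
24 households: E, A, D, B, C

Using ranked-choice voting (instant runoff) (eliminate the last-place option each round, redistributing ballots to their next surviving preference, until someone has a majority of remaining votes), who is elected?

Round 1: D 3, C 38, E 24, A 70, B 36. Eliminate D.
Round 2: C 38, E 27, A 70, B 36. Eliminate E.
Round 3: C 38, A 97, B 36. A has a majority.

A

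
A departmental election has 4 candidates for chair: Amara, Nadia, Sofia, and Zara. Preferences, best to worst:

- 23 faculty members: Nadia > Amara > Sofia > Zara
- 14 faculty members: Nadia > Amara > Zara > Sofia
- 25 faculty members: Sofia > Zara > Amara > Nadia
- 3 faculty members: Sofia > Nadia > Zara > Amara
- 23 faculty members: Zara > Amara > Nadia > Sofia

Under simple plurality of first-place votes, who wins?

Nadia

First-place votes: Amara 0, Nadia 37, Sofia 28, Zara 23.
Nadia has the most first-place votes.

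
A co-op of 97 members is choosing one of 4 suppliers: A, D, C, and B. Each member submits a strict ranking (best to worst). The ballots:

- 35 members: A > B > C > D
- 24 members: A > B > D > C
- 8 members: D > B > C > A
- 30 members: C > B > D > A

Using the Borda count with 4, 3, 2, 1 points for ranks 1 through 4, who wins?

B

A: 35·4 + 24·4 + 8·1 + 30·1 = 274
D: 35·1 + 24·2 + 8·4 + 30·2 = 175
C: 35·2 + 24·1 + 8·2 + 30·4 = 230
B: 35·3 + 24·3 + 8·3 + 30·3 = 291
B has the highest Borda score (291).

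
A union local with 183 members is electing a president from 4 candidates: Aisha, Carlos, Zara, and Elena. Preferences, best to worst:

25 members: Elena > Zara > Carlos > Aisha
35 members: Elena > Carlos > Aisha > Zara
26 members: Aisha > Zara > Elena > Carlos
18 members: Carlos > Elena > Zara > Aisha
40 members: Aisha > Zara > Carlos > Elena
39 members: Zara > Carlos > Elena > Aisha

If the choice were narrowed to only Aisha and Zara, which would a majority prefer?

Aisha

Voters preferring Aisha to Zara: 101; preferring Zara to Aisha: 82.
Aisha wins the head-to-head.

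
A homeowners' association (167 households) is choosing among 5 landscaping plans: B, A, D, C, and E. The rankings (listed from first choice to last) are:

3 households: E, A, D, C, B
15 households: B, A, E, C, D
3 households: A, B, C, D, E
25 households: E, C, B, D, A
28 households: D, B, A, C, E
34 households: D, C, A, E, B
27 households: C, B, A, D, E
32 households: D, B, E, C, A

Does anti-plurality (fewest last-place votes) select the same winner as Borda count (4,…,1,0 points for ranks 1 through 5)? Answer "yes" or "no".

Anti-plurality — last-place votes: B 37, A 57, D 15, C 0, E 58. Winner: C.
Borda — scores: B 380, A 244, D 437, C 369, E 240. Winner: D.
The two methods disagree.

no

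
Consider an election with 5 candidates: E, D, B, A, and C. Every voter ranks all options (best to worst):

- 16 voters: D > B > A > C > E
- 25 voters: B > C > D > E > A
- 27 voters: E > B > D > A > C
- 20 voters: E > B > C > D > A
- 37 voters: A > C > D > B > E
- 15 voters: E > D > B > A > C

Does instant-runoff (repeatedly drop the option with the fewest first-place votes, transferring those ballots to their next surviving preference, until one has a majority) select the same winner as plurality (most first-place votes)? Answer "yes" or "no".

no

Instant-runoff — R1 E 62, D 16, B 25, A 37, C 0 (C out); R2 E 62, D 16, B 25, A 37 (D out); R3 E 62, B 41, A 37 (A out); R4 E 62, B 78 (B winner). Winner: B.
Plurality — first-place votes: E 62, D 16, B 25, A 37, C 0. Winner: E.
The two methods disagree.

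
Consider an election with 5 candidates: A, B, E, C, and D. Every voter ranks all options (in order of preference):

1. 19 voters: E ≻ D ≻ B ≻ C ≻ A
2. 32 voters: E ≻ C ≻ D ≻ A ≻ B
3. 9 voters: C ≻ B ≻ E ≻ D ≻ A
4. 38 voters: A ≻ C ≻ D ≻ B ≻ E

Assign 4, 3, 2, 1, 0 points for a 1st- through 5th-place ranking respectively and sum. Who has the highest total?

A: 19·0 + 32·1 + 9·0 + 38·4 = 184
B: 19·2 + 32·0 + 9·3 + 38·1 = 103
E: 19·4 + 32·4 + 9·2 + 38·0 = 222
C: 19·1 + 32·3 + 9·4 + 38·3 = 265
D: 19·3 + 32·2 + 9·1 + 38·2 = 206
C has the highest Borda score (265).

C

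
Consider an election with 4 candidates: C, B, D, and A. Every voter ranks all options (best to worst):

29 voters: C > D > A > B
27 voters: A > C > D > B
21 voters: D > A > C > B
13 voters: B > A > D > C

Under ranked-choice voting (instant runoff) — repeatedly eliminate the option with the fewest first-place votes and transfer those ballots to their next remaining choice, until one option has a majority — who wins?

Round 1: C 29, B 13, D 21, A 27. Eliminate B.
Round 2: C 29, D 21, A 40. Eliminate D.
Round 3: C 29, A 61. A has a majority.

A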